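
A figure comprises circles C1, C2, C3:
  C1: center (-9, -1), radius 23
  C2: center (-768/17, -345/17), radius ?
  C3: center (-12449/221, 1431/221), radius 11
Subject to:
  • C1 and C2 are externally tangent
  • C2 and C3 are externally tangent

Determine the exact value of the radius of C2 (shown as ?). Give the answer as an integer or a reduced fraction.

18

1. [ext C1·C2]  r_C2² + 46r_C2 − 1152 = 0  ⇒  r_C2 = 18 (r>0 drops 1)
2. [ext C2·C3]  r_C2² + 22r_C2 − 720 = 0  ⇒  r_C2 = 18 (r>0 drops 1)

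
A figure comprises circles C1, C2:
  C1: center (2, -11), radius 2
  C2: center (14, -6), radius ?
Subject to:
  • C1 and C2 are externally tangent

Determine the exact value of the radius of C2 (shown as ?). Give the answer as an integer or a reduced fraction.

1. [ext C1·C2]  r_C2² + 4r_C2 − 165 = 0  ⇒  r_C2 = 11 (r>0 drops 1)

11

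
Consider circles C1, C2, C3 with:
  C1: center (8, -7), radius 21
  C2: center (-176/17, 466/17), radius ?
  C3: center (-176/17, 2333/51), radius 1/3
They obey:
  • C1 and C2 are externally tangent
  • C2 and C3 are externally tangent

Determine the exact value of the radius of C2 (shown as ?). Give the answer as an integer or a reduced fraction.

18

1. [ext C1·C2]  r_C2² + 42r_C2 − 1080 = 0  ⇒  r_C2 = 18 (r>0 drops 1)
2. [ext C2·C3]  r_C2² + (2/3)r_C2 − 336 = 0  ⇒  r_C2 = 18 (r>0 drops 1)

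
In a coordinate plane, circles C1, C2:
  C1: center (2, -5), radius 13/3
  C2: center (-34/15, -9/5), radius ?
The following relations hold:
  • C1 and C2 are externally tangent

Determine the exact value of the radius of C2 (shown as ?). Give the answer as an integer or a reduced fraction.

1

1. [ext C1·C2]  r_C2² + (26/3)r_C2 − 29/3 = 0  ⇒  r_C2 = 1 (r>0 drops 1)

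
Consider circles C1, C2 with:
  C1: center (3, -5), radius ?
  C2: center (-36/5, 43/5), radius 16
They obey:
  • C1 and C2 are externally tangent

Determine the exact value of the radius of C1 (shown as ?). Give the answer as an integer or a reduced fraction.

1

1. [ext C1·C2]  r_C1² + 32r_C1 − 33 = 0  ⇒  r_C1 = 1 (r>0 drops 1)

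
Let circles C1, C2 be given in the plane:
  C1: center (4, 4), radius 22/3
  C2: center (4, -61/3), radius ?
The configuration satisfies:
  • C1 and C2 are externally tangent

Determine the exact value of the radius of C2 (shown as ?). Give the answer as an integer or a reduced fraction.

17

1. [ext C1·C2]  r_C2² + (44/3)r_C2 − 1615/3 = 0  ⇒  r_C2 = 17 (r>0 drops 1)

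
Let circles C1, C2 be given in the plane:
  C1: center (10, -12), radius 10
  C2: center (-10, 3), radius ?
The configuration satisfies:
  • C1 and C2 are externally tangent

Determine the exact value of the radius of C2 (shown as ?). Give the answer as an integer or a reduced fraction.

1. [ext C1·C2]  r_C2² + 20r_C2 − 525 = 0  ⇒  r_C2 = 15 (r>0 drops 1)

15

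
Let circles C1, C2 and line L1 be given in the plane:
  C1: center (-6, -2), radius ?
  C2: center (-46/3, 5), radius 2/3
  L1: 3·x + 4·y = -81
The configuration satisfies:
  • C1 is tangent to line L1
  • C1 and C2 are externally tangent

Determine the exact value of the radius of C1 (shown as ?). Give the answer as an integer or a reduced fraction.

1. [C1‖L1]  r_C1² − 121 = 0  ⇒  r_C1 = 11 (r>0 drops 1)
2. [ext C1·C2]  r_C1² + (4/3)r_C1 − 407/3 = 0  ⇒  r_C1 = 11 (r>0 drops 1)

11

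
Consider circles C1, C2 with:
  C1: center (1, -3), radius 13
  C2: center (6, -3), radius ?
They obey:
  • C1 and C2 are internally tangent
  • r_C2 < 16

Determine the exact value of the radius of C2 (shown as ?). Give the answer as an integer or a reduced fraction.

8

1. [int C1,C2]  r_C2² − 26r_C2 + 144 = 0  ⇒  r_C2 = 8 or 18
2. given r_C2 < 16: keep 8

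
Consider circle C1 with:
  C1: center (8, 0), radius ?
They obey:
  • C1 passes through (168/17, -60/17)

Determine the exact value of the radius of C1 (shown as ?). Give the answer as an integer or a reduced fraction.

4

1. [C1∋P]  r_C1² − 16 = 0  ⇒  r_C1 = 4 (r>0 drops 1)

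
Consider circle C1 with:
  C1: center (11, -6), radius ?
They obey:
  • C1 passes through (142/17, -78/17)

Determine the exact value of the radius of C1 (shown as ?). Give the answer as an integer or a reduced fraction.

3

1. [C1∋P]  r_C1² − 9 = 0  ⇒  r_C1 = 3 (r>0 drops 1)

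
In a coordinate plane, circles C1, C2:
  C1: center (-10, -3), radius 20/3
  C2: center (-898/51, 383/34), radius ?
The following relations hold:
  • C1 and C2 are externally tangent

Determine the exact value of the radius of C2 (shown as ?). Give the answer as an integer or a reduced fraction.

19/2

1. [ext C1·C2]  r_C2² + (40/3)r_C2 − 2603/12 = 0  ⇒  r_C2 = 19/2 (r>0 drops 1)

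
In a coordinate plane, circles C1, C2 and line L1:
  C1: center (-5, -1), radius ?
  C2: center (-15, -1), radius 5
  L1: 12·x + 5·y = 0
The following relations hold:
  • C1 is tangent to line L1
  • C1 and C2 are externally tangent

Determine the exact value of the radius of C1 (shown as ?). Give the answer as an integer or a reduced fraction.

1. [C1‖L1]  r_C1² − 25 = 0  ⇒  r_C1 = 5 (r>0 drops 1)
2. [ext C1·C2]  r_C1² + 10r_C1 − 75 = 0  ⇒  r_C1 = 5 (r>0 drops 1)

5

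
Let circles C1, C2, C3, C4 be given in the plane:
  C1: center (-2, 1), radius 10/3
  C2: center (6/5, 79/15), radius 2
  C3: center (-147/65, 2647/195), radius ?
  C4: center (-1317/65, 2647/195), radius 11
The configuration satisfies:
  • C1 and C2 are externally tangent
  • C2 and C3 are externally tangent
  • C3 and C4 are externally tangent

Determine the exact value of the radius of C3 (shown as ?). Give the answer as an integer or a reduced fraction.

1. [ext C2·C3]  r_C3² + 4r_C3 − 77 = 0  ⇒  r_C3 = 7 (r>0 drops 1)
2. [ext C3·C4]  r_C3² + 22r_C3 − 203 = 0  ⇒  r_C3 = 7 (r>0 drops 1)

7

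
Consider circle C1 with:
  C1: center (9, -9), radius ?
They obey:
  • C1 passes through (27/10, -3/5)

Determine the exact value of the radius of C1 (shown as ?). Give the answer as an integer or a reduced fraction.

21/2

1. [C1∋P]  r_C1² − 441/4 = 0  ⇒  r_C1 = 21/2 (r>0 drops 1)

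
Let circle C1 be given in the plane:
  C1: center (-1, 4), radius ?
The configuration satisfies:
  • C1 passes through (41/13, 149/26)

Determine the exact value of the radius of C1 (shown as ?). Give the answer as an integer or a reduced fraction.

9/2

1. [C1∋P]  r_C1² − 81/4 = 0  ⇒  r_C1 = 9/2 (r>0 drops 1)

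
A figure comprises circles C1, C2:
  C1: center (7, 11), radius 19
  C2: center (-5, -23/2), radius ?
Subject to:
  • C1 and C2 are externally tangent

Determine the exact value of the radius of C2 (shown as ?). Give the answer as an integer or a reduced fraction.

13/2

1. [ext C1·C2]  r_C2² + 38r_C2 − 1157/4 = 0  ⇒  r_C2 = 13/2 (r>0 drops 1)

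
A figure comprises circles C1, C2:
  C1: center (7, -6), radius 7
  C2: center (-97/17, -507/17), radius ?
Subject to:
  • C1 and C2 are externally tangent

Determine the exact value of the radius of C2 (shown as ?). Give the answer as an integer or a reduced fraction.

20

1. [ext C1·C2]  r_C2² + 14r_C2 − 680 = 0  ⇒  r_C2 = 20 (r>0 drops 1)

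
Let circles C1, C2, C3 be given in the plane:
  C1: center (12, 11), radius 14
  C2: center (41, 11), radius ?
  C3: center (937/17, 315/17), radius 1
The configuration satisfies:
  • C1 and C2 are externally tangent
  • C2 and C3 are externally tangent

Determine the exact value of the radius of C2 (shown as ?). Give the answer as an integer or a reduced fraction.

15

1. [ext C1·C2]  r_C2² + 28r_C2 − 645 = 0  ⇒  r_C2 = 15 (r>0 drops 1)
2. [ext C2·C3]  r_C2² + 2r_C2 − 255 = 0  ⇒  r_C2 = 15 (r>0 drops 1)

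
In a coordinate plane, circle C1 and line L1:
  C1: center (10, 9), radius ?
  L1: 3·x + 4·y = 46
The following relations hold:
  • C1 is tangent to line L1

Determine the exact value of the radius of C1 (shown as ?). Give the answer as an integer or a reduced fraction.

1. [C1‖L1]  r_C1² − 16 = 0  ⇒  r_C1 = 4 (r>0 drops 1)

4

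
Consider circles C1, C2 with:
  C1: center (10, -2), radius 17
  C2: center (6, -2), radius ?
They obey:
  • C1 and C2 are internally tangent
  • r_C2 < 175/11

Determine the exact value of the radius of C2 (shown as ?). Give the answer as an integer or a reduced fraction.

13

1. [int C1,C2]  r_C2² − 34r_C2 + 273 = 0  ⇒  r_C2 = 13 or 21
2. given r_C2 < 175/11: keep 13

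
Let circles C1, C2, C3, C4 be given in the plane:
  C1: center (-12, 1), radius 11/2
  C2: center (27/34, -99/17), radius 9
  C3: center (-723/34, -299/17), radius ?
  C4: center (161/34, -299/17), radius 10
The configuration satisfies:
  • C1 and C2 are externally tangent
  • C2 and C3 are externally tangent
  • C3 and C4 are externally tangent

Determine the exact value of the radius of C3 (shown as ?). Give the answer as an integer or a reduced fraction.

16

1. [ext C2·C3]  r_C3² + 18r_C3 − 544 = 0  ⇒  r_C3 = 16 (r>0 drops 1)
2. [ext C3·C4]  r_C3² + 20r_C3 − 576 = 0  ⇒  r_C3 = 16 (r>0 drops 1)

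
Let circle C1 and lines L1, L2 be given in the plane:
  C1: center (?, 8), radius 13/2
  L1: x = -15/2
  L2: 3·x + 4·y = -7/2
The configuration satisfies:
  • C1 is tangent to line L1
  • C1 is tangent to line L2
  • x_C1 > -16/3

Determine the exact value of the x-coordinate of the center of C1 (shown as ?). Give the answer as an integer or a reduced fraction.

1. [C1‖L1]  x_C1² + 15x_C1 + 14 = 0  ⇒  x_C1 = -14 or -1
2. [C1‖L2]  x_C1² + (71/3)x_C1 + 68/3 = 0  ⇒  x_C1 = -68/3 or -1

-1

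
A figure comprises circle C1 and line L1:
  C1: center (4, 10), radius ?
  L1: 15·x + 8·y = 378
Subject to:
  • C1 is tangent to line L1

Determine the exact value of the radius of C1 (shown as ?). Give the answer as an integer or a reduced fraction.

14

1. [C1‖L1]  r_C1² − 196 = 0  ⇒  r_C1 = 14 (r>0 drops 1)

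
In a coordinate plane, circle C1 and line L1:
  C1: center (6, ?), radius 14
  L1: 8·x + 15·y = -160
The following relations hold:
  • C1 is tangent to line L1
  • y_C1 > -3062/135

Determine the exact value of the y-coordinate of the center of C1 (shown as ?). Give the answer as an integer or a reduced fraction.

1. [C1‖L1]  y_C1² + (416/15)y_C1 − 892/15 = 0  ⇒  y_C1 = -446/15 or 2
2. given y_C1 > -3062/135: keep 2

2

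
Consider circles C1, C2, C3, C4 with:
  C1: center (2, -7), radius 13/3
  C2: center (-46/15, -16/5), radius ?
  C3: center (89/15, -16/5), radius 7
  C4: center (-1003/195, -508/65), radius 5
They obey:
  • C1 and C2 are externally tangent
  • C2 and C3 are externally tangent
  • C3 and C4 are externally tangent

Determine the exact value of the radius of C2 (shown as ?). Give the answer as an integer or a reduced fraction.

2

1. [ext C1·C2]  r_C2² + (26/3)r_C2 − 64/3 = 0  ⇒  r_C2 = 2 (r>0 drops 1)
2. [ext C2·C3]  r_C2² + 14r_C2 − 32 = 0  ⇒  r_C2 = 2 (r>0 drops 1)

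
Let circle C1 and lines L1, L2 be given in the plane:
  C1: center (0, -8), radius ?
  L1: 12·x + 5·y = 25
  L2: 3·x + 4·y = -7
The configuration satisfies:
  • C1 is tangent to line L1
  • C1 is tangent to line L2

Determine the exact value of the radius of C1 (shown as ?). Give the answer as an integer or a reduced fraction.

5

1. [C1‖L1]  r_C1² − 25 = 0  ⇒  r_C1 = 5 (r>0 drops 1)
2. [C1‖L2]  r_C1² − 25 = 0  ⇒  r_C1 = 5 (r>0 drops 1)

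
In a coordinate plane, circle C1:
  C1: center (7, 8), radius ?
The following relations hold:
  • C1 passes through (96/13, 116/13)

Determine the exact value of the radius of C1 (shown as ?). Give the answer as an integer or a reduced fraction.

1. [C1∋P]  r_C1² − 1 = 0  ⇒  r_C1 = 1 (r>0 drops 1)

1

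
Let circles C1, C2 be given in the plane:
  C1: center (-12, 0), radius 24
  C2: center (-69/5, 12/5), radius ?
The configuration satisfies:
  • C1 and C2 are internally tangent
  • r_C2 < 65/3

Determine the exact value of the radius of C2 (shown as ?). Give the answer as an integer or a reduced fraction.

1. [int C1,C2]  r_C2² − 48r_C2 + 567 = 0  ⇒  r_C2 = 21 or 27
2. given r_C2 < 65/3: keep 21

21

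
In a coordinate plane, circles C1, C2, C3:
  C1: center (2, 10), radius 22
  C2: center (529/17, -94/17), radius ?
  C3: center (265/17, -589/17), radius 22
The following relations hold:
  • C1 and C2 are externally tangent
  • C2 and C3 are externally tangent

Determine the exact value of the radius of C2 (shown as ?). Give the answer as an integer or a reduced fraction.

11

1. [ext C1·C2]  r_C2² + 44r_C2 − 605 = 0  ⇒  r_C2 = 11 (r>0 drops 1)
2. [ext C2·C3]  r_C2² + 44r_C2 − 605 = 0  ⇒  r_C2 = 11 (r>0 drops 1)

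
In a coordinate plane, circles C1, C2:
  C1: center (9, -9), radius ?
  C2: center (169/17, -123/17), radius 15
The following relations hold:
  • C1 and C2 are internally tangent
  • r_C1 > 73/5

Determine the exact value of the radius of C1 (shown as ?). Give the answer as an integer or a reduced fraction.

1. [int C1,C2]  r_C1² − 30r_C1 + 221 = 0  ⇒  r_C1 = 13 or 17
2. given r_C1 > 73/5: keep 17

17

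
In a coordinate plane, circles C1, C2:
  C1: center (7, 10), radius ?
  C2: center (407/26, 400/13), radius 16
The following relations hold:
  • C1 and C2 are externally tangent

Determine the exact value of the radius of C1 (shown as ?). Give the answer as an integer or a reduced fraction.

1. [ext C1·C2]  r_C1² + 32r_C1 − 1001/4 = 0  ⇒  r_C1 = 13/2 (r>0 drops 1)

13/2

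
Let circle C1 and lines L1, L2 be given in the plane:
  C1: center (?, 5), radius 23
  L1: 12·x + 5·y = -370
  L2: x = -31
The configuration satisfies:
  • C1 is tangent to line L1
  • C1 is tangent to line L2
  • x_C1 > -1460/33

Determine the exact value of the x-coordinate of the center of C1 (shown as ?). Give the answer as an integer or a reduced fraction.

1. [C1‖L1]  x_C1² + (395/6)x_C1 + 1388/3 = 0  ⇒  x_C1 = -347/6 or -8
2. [C1‖L2]  x_C1² + 62x_C1 + 432 = 0  ⇒  x_C1 = -54 or -8

-8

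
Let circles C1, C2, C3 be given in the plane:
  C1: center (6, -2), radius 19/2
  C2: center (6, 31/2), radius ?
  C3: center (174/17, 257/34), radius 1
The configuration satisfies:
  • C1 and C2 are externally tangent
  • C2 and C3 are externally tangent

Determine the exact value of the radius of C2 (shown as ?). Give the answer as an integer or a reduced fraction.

8

1. [ext C1·C2]  r_C2² + 19r_C2 − 216 = 0  ⇒  r_C2 = 8 (r>0 drops 1)
2. [ext C2·C3]  r_C2² + 2r_C2 − 80 = 0  ⇒  r_C2 = 8 (r>0 drops 1)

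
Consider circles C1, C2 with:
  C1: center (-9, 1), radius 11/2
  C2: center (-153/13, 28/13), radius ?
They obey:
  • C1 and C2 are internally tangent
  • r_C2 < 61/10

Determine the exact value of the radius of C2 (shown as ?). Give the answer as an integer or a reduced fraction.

1. [int C1,C2]  r_C2² − 11r_C2 + 85/4 = 0  ⇒  r_C2 = 5/2 or 17/2
2. given r_C2 < 61/10: keep 5/2

5/2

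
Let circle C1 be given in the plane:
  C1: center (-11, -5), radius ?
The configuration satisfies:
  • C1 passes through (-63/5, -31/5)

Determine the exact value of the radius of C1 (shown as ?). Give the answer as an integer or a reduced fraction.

1. [C1∋P]  r_C1² − 4 = 0  ⇒  r_C1 = 2 (r>0 drops 1)

2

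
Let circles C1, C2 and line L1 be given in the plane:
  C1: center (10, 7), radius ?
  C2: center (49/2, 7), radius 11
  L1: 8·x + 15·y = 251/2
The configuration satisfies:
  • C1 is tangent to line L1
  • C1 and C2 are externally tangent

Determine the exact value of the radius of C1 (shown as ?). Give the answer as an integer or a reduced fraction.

7/2

1. [C1‖L1]  r_C1² − 49/4 = 0  ⇒  r_C1 = 7/2 (r>0 drops 1)
2. [ext C1·C2]  r_C1² + 22r_C1 − 357/4 = 0  ⇒  r_C1 = 7/2 (r>0 drops 1)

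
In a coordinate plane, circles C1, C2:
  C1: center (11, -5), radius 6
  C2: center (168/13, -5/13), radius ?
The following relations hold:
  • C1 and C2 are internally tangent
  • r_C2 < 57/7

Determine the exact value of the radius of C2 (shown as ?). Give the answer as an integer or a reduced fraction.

1

1. [int C1,C2]  r_C2² − 12r_C2 + 11 = 0  ⇒  r_C2 = 1 or 11
2. given r_C2 < 57/7: keep 1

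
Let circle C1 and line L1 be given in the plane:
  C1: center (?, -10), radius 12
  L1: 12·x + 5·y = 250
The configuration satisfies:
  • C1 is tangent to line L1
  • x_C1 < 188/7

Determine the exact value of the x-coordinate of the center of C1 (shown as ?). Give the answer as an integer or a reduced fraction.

12

1. [C1‖L1]  x_C1² − 50x_C1 + 456 = 0  ⇒  x_C1 = 12 or 38
2. given x_C1 < 188/7: keep 12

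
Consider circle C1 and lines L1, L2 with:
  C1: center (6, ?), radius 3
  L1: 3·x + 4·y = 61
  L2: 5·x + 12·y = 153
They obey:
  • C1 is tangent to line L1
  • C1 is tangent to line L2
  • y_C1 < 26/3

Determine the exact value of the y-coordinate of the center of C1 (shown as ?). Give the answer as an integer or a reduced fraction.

7

1. [C1‖L1]  y_C1² − (43/2)y_C1 + 203/2 = 0  ⇒  y_C1 = 7 or 29/2
2. [C1‖L2]  y_C1² − (41/2)y_C1 + 189/2 = 0  ⇒  y_C1 = 7 or 27/2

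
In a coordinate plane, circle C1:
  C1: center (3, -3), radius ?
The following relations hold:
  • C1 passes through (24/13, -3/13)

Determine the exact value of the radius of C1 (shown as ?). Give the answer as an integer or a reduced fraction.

3

1. [C1∋P]  r_C1² − 9 = 0  ⇒  r_C1 = 3 (r>0 drops 1)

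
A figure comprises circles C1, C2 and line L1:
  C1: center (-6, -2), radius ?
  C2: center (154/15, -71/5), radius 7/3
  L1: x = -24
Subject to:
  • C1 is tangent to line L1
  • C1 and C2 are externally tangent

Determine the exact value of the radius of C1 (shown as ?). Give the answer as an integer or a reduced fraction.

1. [C1‖L1]  r_C1² − 324 = 0  ⇒  r_C1 = 18 (r>0 drops 1)
2. [ext C1·C2]  r_C1² + (14/3)r_C1 − 408 = 0  ⇒  r_C1 = 18 (r>0 drops 1)

18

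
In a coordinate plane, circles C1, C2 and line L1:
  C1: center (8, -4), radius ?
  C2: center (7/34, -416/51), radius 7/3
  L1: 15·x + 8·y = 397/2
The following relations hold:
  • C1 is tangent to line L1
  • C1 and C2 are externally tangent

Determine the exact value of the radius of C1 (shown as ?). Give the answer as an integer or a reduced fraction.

1. [C1‖L1]  r_C1² − 169/4 = 0  ⇒  r_C1 = 13/2 (r>0 drops 1)
2. [ext C1·C2]  r_C1² + (14/3)r_C1 − 871/12 = 0  ⇒  r_C1 = 13/2 (r>0 drops 1)

13/2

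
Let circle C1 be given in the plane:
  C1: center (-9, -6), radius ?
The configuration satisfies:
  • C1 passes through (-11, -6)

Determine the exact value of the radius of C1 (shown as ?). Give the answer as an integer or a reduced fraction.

2

1. [C1∋P]  r_C1² − 4 = 0  ⇒  r_C1 = 2 (r>0 drops 1)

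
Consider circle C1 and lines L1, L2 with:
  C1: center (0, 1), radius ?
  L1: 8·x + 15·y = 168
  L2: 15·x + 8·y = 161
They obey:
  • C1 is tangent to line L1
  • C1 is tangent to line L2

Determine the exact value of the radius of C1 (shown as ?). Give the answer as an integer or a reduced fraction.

9

1. [C1‖L1]  r_C1² − 81 = 0  ⇒  r_C1 = 9 (r>0 drops 1)
2. [C1‖L2]  r_C1² − 81 = 0  ⇒  r_C1 = 9 (r>0 drops 1)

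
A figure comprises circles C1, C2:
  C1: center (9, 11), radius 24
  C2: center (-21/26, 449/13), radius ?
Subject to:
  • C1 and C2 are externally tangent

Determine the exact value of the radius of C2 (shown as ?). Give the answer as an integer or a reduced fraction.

3/2

1. [ext C1·C2]  r_C2² + 48r_C2 − 297/4 = 0  ⇒  r_C2 = 3/2 (r>0 drops 1)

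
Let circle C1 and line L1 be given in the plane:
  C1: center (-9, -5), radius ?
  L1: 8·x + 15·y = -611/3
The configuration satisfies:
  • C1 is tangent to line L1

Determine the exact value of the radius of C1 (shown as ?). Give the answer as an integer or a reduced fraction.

10/3

1. [C1‖L1]  r_C1² − 100/9 = 0  ⇒  r_C1 = 10/3 (r>0 drops 1)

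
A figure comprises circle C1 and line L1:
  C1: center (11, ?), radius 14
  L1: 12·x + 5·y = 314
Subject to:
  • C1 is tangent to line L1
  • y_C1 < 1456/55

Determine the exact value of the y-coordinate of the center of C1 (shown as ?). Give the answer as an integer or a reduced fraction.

0

1. [C1‖L1]  y_C1² − (364/5)y_C1 = 0  ⇒  y_C1 = 0 or 364/5
2. given y_C1 < 1456/55: keep 0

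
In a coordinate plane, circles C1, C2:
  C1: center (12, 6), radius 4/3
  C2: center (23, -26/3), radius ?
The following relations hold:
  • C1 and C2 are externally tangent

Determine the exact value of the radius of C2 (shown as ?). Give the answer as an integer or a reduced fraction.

1. [ext C1·C2]  r_C2² + (8/3)r_C2 − 1003/3 = 0  ⇒  r_C2 = 17 (r>0 drops 1)

17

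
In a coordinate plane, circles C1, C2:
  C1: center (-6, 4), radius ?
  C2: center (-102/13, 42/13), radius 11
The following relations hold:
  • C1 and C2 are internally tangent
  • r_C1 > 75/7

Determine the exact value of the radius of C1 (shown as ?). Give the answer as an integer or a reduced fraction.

1. [int C1,C2]  r_C1² − 22r_C1 + 117 = 0  ⇒  r_C1 = 9 or 13
2. given r_C1 > 75/7: keep 13

13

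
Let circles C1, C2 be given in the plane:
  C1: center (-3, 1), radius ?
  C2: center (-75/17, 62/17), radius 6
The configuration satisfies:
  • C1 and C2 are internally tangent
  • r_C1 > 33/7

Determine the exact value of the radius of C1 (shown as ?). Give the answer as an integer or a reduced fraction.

1. [int C1,C2]  r_C1² − 12r_C1 + 27 = 0  ⇒  r_C1 = 3 or 9
2. given r_C1 > 33/7: keep 9

9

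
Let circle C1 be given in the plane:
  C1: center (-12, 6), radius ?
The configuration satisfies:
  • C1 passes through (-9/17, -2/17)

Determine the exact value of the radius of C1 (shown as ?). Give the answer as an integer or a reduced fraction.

13

1. [C1∋P]  r_C1² − 169 = 0  ⇒  r_C1 = 13 (r>0 drops 1)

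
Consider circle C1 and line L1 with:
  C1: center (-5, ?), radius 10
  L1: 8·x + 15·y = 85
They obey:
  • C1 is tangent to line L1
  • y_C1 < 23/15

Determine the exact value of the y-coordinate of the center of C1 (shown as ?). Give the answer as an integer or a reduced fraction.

-3

1. [C1‖L1]  y_C1² − (50/3)y_C1 − 59 = 0  ⇒  y_C1 = -3 or 59/3
2. given y_C1 < 23/15: keep -3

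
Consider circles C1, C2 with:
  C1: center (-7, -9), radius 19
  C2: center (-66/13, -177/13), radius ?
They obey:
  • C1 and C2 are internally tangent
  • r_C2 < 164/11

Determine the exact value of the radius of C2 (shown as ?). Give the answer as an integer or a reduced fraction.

1. [int C1,C2]  r_C2² − 38r_C2 + 336 = 0  ⇒  r_C2 = 14 or 24
2. given r_C2 < 164/11: keep 14

14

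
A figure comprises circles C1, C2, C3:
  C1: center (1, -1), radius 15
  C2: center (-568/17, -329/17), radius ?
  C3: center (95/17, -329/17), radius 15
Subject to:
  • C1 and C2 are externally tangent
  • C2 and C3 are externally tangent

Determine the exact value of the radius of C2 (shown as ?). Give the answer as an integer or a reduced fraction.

1. [ext C1·C2]  r_C2² + 30r_C2 − 1296 = 0  ⇒  r_C2 = 24 (r>0 drops 1)
2. [ext C2·C3]  r_C2² + 30r_C2 − 1296 = 0  ⇒  r_C2 = 24 (r>0 drops 1)

24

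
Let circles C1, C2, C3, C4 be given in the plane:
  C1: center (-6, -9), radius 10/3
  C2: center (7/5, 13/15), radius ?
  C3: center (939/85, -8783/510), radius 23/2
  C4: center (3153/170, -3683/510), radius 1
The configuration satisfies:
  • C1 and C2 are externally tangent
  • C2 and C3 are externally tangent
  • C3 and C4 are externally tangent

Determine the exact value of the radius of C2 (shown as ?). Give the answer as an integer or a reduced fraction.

1. [ext C1·C2]  r_C2² + (20/3)r_C2 − 141 = 0  ⇒  r_C2 = 9 (r>0 drops 1)
2. [ext C2·C3]  r_C2² + 23r_C2 − 288 = 0  ⇒  r_C2 = 9 (r>0 drops 1)

9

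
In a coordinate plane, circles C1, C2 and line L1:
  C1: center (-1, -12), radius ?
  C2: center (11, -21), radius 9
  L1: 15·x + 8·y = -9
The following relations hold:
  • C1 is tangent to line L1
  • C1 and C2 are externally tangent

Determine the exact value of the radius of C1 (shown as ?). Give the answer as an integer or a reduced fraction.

1. [C1‖L1]  r_C1² − 36 = 0  ⇒  r_C1 = 6 (r>0 drops 1)
2. [ext C1·C2]  r_C1² + 18r_C1 − 144 = 0  ⇒  r_C1 = 6 (r>0 drops 1)

6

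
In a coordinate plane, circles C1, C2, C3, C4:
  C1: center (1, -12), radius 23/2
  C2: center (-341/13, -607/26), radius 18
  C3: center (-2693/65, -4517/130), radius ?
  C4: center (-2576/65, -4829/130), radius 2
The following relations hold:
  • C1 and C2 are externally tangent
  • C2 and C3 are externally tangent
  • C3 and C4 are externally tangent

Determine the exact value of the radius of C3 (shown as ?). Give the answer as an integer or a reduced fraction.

1. [ext C2·C3]  r_C3² + 36r_C3 − 37 = 0  ⇒  r_C3 = 1 (r>0 drops 1)
2. [ext C3·C4]  r_C3² + 4r_C3 − 5 = 0  ⇒  r_C3 = 1 (r>0 drops 1)

1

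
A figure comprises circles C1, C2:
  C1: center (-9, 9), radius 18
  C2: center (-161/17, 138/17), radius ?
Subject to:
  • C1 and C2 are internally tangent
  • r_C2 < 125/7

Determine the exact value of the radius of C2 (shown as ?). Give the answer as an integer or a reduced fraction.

17

1. [int C1,C2]  r_C2² − 36r_C2 + 323 = 0  ⇒  r_C2 = 17 or 19
2. given r_C2 < 125/7: keep 17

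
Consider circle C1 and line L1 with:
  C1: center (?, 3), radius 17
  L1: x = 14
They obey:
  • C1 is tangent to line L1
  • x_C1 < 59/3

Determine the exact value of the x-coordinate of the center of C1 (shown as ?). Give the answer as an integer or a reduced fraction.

1. [C1‖L1]  x_C1² − 28x_C1 − 93 = 0  ⇒  x_C1 = -3 or 31
2. given x_C1 < 59/3: keep -3

-3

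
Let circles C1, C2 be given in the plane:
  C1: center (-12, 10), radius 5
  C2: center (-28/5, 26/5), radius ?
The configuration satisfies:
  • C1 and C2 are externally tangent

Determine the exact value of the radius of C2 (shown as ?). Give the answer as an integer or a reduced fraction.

3

1. [ext C1·C2]  r_C2² + 10r_C2 − 39 = 0  ⇒  r_C2 = 3 (r>0 drops 1)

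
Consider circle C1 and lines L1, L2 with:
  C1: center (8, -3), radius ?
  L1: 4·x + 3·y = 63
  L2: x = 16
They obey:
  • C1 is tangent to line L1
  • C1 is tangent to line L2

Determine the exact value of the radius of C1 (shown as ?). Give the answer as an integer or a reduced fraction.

1. [C1‖L1]  r_C1² − 64 = 0  ⇒  r_C1 = 8 (r>0 drops 1)
2. [C1‖L2]  r_C1² − 64 = 0  ⇒  r_C1 = 8 (r>0 drops 1)

8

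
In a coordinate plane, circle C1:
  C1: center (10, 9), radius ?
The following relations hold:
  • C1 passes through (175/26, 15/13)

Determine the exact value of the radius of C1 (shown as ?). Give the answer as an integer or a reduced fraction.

1. [C1∋P]  r_C1² − 289/4 = 0  ⇒  r_C1 = 17/2 (r>0 drops 1)

17/2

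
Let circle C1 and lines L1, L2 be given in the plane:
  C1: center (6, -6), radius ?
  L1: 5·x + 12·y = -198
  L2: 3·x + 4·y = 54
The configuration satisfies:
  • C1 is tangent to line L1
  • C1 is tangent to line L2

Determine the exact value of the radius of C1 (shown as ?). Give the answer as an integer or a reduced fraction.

1. [C1‖L1]  r_C1² − 144 = 0  ⇒  r_C1 = 12 (r>0 drops 1)
2. [C1‖L2]  r_C1² − 144 = 0  ⇒  r_C1 = 12 (r>0 drops 1)

12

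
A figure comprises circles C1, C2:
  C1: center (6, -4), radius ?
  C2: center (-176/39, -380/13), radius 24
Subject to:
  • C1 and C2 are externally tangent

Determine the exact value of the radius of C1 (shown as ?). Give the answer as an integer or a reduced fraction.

10/3

1. [ext C1·C2]  r_C1² + 48r_C1 − 1540/9 = 0  ⇒  r_C1 = 10/3 (r>0 drops 1)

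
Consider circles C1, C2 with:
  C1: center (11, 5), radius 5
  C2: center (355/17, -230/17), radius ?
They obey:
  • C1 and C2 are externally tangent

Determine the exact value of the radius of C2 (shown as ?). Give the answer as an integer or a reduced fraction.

1. [ext C1·C2]  r_C2² + 10r_C2 − 416 = 0  ⇒  r_C2 = 16 (r>0 drops 1)

16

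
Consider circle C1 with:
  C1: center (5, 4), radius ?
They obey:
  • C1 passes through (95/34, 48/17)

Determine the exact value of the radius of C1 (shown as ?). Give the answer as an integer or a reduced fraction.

1. [C1∋P]  r_C1² − 25/4 = 0  ⇒  r_C1 = 5/2 (r>0 drops 1)

5/2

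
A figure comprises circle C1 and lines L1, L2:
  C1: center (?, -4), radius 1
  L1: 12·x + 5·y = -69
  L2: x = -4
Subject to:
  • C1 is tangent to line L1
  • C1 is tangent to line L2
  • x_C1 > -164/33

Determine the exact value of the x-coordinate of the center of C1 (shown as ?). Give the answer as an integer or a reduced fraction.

-3

1. [C1‖L1]  x_C1² + (49/6)x_C1 + 31/2 = 0  ⇒  x_C1 = -31/6 or -3
2. [C1‖L2]  x_C1² + 8x_C1 + 15 = 0  ⇒  x_C1 = -5 or -3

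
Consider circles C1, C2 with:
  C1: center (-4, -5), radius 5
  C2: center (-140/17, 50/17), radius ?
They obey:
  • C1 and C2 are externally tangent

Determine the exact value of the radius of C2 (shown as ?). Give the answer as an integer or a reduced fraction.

4

1. [ext C1·C2]  r_C2² + 10r_C2 − 56 = 0  ⇒  r_C2 = 4 (r>0 drops 1)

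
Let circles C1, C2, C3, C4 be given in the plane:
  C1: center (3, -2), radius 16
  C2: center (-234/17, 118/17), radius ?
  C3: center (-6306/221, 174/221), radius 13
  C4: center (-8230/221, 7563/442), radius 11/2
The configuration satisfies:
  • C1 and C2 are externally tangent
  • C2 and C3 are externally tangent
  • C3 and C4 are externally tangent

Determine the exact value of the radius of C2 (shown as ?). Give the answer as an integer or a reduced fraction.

3

1. [ext C1·C2]  r_C2² + 32r_C2 − 105 = 0  ⇒  r_C2 = 3 (r>0 drops 1)
2. [ext C2·C3]  r_C2² + 26r_C2 − 87 = 0  ⇒  r_C2 = 3 (r>0 drops 1)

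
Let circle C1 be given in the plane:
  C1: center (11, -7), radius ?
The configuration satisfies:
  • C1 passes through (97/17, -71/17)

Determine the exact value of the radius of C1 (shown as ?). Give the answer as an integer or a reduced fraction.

6

1. [C1∋P]  r_C1² − 36 = 0  ⇒  r_C1 = 6 (r>0 drops 1)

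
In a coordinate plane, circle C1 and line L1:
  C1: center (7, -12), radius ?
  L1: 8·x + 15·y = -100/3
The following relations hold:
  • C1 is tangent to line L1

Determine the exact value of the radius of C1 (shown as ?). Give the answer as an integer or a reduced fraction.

1. [C1‖L1]  r_C1² − 256/9 = 0  ⇒  r_C1 = 16/3 (r>0 drops 1)

16/3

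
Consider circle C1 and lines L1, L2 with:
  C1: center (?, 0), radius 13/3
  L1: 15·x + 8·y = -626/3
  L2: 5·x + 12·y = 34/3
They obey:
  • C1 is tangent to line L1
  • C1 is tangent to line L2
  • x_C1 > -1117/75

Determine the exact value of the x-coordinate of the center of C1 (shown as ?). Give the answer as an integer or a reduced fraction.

1. [C1‖L1]  x_C1² + (1252/45)x_C1 + 847/5 = 0  ⇒  x_C1 = -847/45 or -9
2. [C1‖L2]  x_C1² − (68/15)x_C1 − 609/5 = 0  ⇒  x_C1 = -9 or 203/15

-9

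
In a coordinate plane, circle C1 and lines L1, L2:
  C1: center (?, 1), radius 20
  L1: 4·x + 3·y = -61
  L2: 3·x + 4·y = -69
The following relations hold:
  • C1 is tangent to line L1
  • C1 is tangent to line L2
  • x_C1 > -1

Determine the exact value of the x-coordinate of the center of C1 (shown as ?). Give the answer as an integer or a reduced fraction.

1. [C1‖L1]  x_C1² + 32x_C1 − 369 = 0  ⇒  x_C1 = -41 or 9
2. [C1‖L2]  x_C1² + (146/3)x_C1 − 519 = 0  ⇒  x_C1 = -173/3 or 9

9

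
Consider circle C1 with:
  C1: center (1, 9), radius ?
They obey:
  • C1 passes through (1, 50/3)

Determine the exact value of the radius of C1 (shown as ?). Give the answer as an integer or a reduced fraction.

23/3

1. [C1∋P]  r_C1² − 529/9 = 0  ⇒  r_C1 = 23/3 (r>0 drops 1)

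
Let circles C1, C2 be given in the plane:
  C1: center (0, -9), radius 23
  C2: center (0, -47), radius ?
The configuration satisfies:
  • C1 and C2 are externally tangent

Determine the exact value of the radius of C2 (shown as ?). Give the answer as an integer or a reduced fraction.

15

1. [ext C1·C2]  r_C2² + 46r_C2 − 915 = 0  ⇒  r_C2 = 15 (r>0 drops 1)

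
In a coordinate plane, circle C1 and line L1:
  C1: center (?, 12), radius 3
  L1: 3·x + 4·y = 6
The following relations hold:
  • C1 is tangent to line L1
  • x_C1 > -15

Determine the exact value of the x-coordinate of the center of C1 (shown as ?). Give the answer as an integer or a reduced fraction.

-9

1. [C1‖L1]  x_C1² + 28x_C1 + 171 = 0  ⇒  x_C1 = -19 or -9
2. given x_C1 > -15: keep -9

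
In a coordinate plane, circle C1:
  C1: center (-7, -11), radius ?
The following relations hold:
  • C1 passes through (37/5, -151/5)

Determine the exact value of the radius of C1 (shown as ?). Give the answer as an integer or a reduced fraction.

1. [C1∋P]  r_C1² − 576 = 0  ⇒  r_C1 = 24 (r>0 drops 1)

24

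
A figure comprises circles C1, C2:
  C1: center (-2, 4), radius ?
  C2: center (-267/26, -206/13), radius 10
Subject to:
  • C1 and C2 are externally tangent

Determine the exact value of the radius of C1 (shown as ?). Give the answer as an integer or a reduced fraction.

1. [ext C1·C2]  r_C1² + 20r_C1 − 1449/4 = 0  ⇒  r_C1 = 23/2 (r>0 drops 1)

23/2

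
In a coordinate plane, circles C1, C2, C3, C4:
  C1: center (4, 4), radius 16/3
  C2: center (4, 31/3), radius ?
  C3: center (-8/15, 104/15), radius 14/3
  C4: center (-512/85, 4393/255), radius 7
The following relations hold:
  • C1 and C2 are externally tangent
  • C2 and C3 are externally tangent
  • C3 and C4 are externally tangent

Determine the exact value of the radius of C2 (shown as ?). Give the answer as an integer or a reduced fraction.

1. [ext C1·C2]  r_C2² + (32/3)r_C2 − 35/3 = 0  ⇒  r_C2 = 1 (r>0 drops 1)
2. [ext C2·C3]  r_C2² + (28/3)r_C2 − 31/3 = 0  ⇒  r_C2 = 1 (r>0 drops 1)

1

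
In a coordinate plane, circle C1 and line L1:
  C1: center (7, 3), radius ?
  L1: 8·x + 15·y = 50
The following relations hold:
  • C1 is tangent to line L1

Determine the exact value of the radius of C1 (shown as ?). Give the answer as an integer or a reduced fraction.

1. [C1‖L1]  r_C1² − 9 = 0  ⇒  r_C1 = 3 (r>0 drops 1)

3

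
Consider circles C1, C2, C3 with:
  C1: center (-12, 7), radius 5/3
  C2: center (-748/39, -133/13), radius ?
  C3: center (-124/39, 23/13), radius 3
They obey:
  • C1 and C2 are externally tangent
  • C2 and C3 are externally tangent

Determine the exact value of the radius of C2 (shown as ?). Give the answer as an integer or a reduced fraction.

17

1. [ext C1·C2]  r_C2² + (10/3)r_C2 − 1037/3 = 0  ⇒  r_C2 = 17 (r>0 drops 1)
2. [ext C2·C3]  r_C2² + 6r_C2 − 391 = 0  ⇒  r_C2 = 17 (r>0 drops 1)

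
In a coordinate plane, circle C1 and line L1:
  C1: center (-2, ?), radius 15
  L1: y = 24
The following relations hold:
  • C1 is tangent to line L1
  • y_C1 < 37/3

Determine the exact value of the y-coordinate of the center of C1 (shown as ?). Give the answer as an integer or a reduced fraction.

9

1. [C1‖L1]  y_C1² − 48y_C1 + 351 = 0  ⇒  y_C1 = 9 or 39
2. given y_C1 < 37/3: keep 9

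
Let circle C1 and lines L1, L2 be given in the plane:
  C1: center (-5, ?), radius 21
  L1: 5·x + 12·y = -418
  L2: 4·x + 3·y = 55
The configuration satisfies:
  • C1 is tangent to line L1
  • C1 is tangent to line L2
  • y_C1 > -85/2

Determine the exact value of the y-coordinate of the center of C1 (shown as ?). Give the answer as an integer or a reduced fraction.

1. [C1‖L1]  y_C1² + (131/2)y_C1 + 555 = 0  ⇒  y_C1 = -111/2 or -10
2. [C1‖L2]  y_C1² − 50y_C1 − 600 = 0  ⇒  y_C1 = -10 or 60

-10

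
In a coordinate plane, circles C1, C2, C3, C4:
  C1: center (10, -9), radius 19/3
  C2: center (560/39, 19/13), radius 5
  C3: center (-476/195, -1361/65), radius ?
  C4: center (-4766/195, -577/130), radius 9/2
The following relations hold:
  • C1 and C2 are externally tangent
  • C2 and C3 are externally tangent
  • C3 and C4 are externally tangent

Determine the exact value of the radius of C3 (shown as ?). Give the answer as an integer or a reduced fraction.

1. [ext C2·C3]  r_C3² + 10r_C3 − 759 = 0  ⇒  r_C3 = 23 (r>0 drops 1)
2. [ext C3·C4]  r_C3² + 9r_C3 − 736 = 0  ⇒  r_C3 = 23 (r>0 drops 1)

23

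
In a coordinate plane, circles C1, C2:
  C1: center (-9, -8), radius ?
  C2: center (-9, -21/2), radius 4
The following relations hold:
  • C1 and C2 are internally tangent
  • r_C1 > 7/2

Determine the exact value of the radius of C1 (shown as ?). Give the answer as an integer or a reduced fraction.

1. [int C1,C2]  r_C1² − 8r_C1 + 39/4 = 0  ⇒  r_C1 = 3/2 or 13/2
2. given r_C1 > 7/2: keep 13/2

13/2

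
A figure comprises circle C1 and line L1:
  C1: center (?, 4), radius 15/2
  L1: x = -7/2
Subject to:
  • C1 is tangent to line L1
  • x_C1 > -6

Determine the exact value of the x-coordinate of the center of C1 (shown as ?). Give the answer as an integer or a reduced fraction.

4

1. [C1‖L1]  x_C1² + 7x_C1 − 44 = 0  ⇒  x_C1 = -11 or 4
2. given x_C1 > -6: keep 4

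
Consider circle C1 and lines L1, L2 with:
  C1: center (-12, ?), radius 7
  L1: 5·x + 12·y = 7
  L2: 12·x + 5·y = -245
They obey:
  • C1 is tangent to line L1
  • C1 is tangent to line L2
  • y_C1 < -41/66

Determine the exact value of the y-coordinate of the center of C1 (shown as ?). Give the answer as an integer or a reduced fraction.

-2

1. [C1‖L1]  y_C1² − (67/6)y_C1 − 79/3 = 0  ⇒  y_C1 = -2 or 79/6
2. [C1‖L2]  y_C1² + (202/5)y_C1 + 384/5 = 0  ⇒  y_C1 = -192/5 or -2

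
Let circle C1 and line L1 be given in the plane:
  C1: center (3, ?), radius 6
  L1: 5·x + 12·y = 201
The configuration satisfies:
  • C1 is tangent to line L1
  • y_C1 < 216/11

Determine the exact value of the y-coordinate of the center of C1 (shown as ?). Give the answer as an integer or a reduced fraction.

1. [C1‖L1]  y_C1² − 31y_C1 + 198 = 0  ⇒  y_C1 = 9 or 22
2. given y_C1 < 216/11: keep 9

9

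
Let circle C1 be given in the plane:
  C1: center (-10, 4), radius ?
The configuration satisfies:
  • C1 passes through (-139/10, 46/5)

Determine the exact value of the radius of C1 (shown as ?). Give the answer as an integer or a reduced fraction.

13/2

1. [C1∋P]  r_C1² − 169/4 = 0  ⇒  r_C1 = 13/2 (r>0 drops 1)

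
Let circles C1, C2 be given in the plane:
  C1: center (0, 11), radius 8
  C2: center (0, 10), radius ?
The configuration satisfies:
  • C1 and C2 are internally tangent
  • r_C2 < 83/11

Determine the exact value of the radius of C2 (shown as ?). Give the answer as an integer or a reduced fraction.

7

1. [int C1,C2]  r_C2² − 16r_C2 + 63 = 0  ⇒  r_C2 = 7 or 9
2. given r_C2 < 83/11: keep 7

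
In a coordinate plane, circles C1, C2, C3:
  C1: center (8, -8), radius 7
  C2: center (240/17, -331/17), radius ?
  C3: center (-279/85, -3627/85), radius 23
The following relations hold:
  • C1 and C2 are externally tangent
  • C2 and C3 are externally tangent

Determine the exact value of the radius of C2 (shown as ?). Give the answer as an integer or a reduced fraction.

1. [ext C1·C2]  r_C2² + 14r_C2 − 120 = 0  ⇒  r_C2 = 6 (r>0 drops 1)
2. [ext C2·C3]  r_C2² + 46r_C2 − 312 = 0  ⇒  r_C2 = 6 (r>0 drops 1)

6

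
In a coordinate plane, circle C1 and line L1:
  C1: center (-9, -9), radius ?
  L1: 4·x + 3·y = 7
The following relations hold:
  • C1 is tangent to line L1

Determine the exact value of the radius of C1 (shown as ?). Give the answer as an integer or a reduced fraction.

14

1. [C1‖L1]  r_C1² − 196 = 0  ⇒  r_C1 = 14 (r>0 drops 1)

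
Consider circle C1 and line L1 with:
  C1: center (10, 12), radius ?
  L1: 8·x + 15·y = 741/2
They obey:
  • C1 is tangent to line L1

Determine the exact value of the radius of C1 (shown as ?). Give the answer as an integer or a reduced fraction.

13/2

1. [C1‖L1]  r_C1² − 169/4 = 0  ⇒  r_C1 = 13/2 (r>0 drops 1)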